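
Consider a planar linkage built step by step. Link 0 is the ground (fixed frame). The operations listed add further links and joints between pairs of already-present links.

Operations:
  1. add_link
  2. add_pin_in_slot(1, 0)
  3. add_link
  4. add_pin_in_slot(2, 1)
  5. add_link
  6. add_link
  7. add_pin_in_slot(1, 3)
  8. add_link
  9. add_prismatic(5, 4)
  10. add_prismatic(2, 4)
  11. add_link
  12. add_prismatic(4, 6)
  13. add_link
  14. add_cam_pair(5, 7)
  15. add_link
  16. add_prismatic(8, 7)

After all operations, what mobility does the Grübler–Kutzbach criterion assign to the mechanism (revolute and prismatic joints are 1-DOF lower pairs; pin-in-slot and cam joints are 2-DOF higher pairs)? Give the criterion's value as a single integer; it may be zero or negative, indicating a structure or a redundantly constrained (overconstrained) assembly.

M = 12

ground; <1,0,0>
#1 <2,0,0>
PS:1↔0 J2 <2,0,1>
#2 <3,0,1>
PS:2↔1 J2 <3,0,2>
#3 <4,0,2>
#4 <5,0,2>
PS:1↔3 J2 <5,0,3>
#5 <6,0,3>
P:5↔4 J1 <6,1,3>
P:2↔4 J1 <6,2,3>
#6 <7,2,3>
P:4↔6 J1 <7,3,3>
#7 <8,3,3>
C:5↔7 J2 <8,3,4>
#8 <9,3,4>
P:8↔7 J1 <9,4,4>
3×8 − 2×4 − 1×4 = 12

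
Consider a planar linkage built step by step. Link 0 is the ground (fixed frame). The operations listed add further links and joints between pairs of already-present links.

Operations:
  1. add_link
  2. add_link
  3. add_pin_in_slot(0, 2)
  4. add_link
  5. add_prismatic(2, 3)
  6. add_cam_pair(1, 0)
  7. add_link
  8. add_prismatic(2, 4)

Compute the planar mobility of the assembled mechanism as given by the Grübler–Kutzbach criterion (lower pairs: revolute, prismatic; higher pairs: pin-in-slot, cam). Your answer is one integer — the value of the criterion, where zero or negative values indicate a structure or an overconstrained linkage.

ground; <1,0,0>
#1 <2,0,0>
#2 <3,0,0>
PS:0↔2 J2 <3,0,1>
#3 <4,0,1>
P:2↔3 J1 <4,1,1>
C:1↔0 J2 <4,1,2>
#4 <5,1,2>
P:2↔4 J1 <5,2,2>
3×4 − 2×2 − 1×2 = 6

M = 6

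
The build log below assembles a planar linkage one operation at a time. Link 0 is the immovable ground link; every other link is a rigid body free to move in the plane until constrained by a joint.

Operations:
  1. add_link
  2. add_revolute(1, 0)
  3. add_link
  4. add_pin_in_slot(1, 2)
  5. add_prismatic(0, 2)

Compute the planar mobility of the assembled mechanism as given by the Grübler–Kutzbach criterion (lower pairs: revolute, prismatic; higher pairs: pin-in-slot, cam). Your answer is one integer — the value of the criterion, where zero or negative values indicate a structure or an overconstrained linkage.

(L,J1,J2)=(1,0,0); link0 fixed
link1: (2,0,0)
R 1-0 [J1]: (2,1,0)
link2: (3,1,0)
PS 1-2 [J2]: (3,1,1)
P 0-2 [J1]: (3,2,1)
Grübler: 3·2 − 2·2 − 1 = 1

M = 1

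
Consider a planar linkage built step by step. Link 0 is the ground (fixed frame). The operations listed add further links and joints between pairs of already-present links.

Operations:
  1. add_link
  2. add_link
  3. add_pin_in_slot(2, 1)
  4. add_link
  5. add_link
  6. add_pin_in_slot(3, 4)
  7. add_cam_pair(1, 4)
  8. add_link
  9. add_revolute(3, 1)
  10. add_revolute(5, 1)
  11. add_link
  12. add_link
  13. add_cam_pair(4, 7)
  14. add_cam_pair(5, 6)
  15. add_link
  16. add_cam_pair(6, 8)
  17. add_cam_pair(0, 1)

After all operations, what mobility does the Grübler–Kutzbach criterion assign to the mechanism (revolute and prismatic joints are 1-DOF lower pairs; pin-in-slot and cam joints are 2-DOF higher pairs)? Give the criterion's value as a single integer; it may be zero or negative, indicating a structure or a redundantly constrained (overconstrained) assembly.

ground; <1,0,0>
#1 <2,0,0>
#2 <3,0,0>
PS:2↔1 J2 <3,0,1>
#3 <4,0,1>
#4 <5,0,1>
PS:3↔4 J2 <5,0,2>
C:1↔4 J2 <5,0,3>
#5 <6,0,3>
R:3↔1 J1 <6,1,3>
R:5↔1 J1 <6,2,3>
#6 <7,2,3>
#7 <8,2,3>
C:4↔7 J2 <8,2,4>
C:5↔6 J2 <8,2,5>
#8 <9,2,5>
C:6↔8 J2 <9,2,6>
C:0↔1 J2 <9,2,7>
3×8 − 2×2 − 1×7 = 13

M = 13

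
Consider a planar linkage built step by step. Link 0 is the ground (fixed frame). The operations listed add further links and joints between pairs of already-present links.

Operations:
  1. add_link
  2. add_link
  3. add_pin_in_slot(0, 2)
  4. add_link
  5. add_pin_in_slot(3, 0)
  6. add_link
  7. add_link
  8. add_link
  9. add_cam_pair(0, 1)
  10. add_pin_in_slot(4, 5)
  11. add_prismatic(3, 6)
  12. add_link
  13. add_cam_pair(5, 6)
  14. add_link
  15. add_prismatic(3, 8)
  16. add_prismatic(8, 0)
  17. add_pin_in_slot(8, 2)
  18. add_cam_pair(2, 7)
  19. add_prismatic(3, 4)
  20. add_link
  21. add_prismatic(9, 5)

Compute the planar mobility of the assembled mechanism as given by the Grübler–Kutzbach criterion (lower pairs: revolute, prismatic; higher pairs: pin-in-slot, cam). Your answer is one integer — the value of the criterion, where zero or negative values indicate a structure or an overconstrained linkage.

link 0 = ground. State L|J1|J2 = 1|0|0
+link1  2|0|0
+link2  3|0|0
PS(0,2) f=2→J2  3|0|1
+link3  4|0|1
PS(3,0) f=2→J2  4|0|2
+link4  5|0|2
+link5  6|0|2
+link6  7|0|2
C(0,1) f=2→J2  7|0|3
PS(4,5) f=2→J2  7|0|4
P(3,6) f=1→J1  7|1|4
+link7  8|1|4
C(5,6) f=2→J2  8|1|5
+link8  9|1|5
P(3,8) f=1→J1  9|2|5
P(8,0) f=1→J1  9|3|5
PS(8,2) f=2→J2  9|3|6
C(2,7) f=2→J2  9|3|7
P(3,4) f=1→J1  9|4|7
+link9  10|4|7
P(9,5) f=1→J1  10|5|7
M = 3(10−1)−2·5−7 = 27−10−7 = 10

M = 10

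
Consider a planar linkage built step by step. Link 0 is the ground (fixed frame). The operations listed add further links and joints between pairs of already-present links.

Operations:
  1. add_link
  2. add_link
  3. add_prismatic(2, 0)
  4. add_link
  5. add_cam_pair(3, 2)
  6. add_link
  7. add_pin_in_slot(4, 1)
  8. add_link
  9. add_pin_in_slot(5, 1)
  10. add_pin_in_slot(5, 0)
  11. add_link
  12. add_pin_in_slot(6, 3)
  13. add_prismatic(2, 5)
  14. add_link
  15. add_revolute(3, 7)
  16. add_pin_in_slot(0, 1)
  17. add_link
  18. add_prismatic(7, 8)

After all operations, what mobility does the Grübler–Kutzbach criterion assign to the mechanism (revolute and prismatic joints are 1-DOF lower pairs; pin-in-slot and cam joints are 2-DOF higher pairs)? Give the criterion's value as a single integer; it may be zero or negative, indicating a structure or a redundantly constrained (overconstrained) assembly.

L=1 J1=0 J2=0
add link → L=2 J1=0 J2=0
add link → L=3 J1=0 J2=0
P@2,0 dof=1 J1 → L=3 J1=1 J2=0
add link → L=4 J1=1 J2=0
C@3,2 dof=2 J2 → L=4 J1=1 J2=1
add link → L=5 J1=1 J2=1
PS@4,1 dof=2 J2 → L=5 J1=1 J2=2
add link → L=6 J1=1 J2=2
PS@5,1 dof=2 J2 → L=6 J1=1 J2=3
PS@5,0 dof=2 J2 → L=6 J1=1 J2=4
add link → L=7 J1=1 J2=4
PS@6,3 dof=2 J2 → L=7 J1=1 J2=5
P@2,5 dof=1 J1 → L=7 J1=2 J2=5
add link → L=8 J1=2 J2=5
R@3,7 dof=1 J1 → L=8 J1=3 J2=5
PS@0,1 dof=2 J2 → L=8 J1=3 J2=6
add link → L=9 J1=3 J2=6
P@7,8 dof=1 J1 → L=9 J1=4 J2=6
M=3(L−1)−2J1−J2=3·8−2·4−6=10

M = 10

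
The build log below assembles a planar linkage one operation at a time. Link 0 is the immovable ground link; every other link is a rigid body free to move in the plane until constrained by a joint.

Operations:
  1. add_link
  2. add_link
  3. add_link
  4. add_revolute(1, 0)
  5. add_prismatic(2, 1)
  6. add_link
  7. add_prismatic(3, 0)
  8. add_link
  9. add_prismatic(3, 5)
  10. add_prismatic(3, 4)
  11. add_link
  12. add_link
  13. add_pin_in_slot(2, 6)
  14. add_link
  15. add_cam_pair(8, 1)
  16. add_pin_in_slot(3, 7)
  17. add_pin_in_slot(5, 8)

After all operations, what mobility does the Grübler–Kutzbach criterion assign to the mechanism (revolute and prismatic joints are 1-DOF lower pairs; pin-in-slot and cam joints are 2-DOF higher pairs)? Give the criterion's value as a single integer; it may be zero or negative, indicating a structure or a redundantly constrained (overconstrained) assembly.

M = 10

link 0 = ground. State L|J1|J2 = 1|0|0
+link1  2|0|0
+link2  3|0|0
+link3  4|0|0
R(1,0) f=1→J1  4|1|0
P(2,1) f=1→J1  4|2|0
+link4  5|2|0
P(3,0) f=1→J1  5|3|0
+link5  6|3|0
P(3,5) f=1→J1  6|4|0
P(3,4) f=1→J1  6|5|0
+link6  7|5|0
+link7  8|5|0
PS(2,6) f=2→J2  8|5|1
+link8  9|5|1
C(8,1) f=2→J2  9|5|2
PS(3,7) f=2→J2  9|5|3
PS(5,8) f=2→J2  9|5|4
M = 3(9−1)−2·5−4 = 24−10−4 = 10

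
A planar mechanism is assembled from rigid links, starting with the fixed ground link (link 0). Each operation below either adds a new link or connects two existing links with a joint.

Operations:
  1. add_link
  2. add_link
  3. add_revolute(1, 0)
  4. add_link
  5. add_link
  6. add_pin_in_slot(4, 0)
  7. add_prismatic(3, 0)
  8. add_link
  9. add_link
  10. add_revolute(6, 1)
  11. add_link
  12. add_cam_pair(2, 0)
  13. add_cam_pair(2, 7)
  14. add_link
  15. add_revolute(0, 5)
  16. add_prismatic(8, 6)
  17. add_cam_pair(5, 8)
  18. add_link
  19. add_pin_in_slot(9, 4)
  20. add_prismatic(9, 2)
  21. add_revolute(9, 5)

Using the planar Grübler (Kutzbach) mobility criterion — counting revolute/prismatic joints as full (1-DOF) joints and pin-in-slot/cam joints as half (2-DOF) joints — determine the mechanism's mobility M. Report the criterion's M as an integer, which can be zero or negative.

M = 8

(L,J1,J2)=(1,0,0); link0 fixed
link1: (2,0,0)
link2: (3,0,0)
R 1-0 [J1]: (3,1,0)
link3: (4,1,0)
link4: (5,1,0)
PS 4-0 [J2]: (5,1,1)
P 3-0 [J1]: (5,2,1)
link5: (6,2,1)
link6: (7,2,1)
R 6-1 [J1]: (7,3,1)
link7: (8,3,1)
C 2-0 [J2]: (8,3,2)
C 2-7 [J2]: (8,3,3)
link8: (9,3,3)
R 0-5 [J1]: (9,4,3)
P 8-6 [J1]: (9,5,3)
C 5-8 [J2]: (9,5,4)
link9: (10,5,4)
PS 9-4 [J2]: (10,5,5)
P 9-2 [J1]: (10,6,5)
R 9-5 [J1]: (10,7,5)
Grübler: 3·9 − 2·7 − 5 = 8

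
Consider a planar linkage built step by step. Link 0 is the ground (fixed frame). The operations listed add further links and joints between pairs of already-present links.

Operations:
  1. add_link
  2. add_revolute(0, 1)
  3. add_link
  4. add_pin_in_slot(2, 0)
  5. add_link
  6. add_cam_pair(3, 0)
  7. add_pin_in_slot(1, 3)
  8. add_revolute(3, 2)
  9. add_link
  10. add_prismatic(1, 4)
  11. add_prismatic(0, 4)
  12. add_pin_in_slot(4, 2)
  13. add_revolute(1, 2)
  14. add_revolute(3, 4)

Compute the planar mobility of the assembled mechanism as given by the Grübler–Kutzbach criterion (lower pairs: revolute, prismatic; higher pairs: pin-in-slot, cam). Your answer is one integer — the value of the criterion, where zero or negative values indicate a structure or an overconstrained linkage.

M = -4

link 0 = ground. State L|J1|J2 = 1|0|0
+link1  2|0|0
R(0,1) f=1→J1  2|1|0
+link2  3|1|0
PS(2,0) f=2→J2  3|1|1
+link3  4|1|1
C(3,0) f=2→J2  4|1|2
PS(1,3) f=2→J2  4|1|3
R(3,2) f=1→J1  4|2|3
+link4  5|2|3
P(1,4) f=1→J1  5|3|3
P(0,4) f=1→J1  5|4|3
PS(4,2) f=2→J2  5|4|4
R(1,2) f=1→J1  5|5|4
R(3,4) f=1→J1  5|6|4
M = 3(5−1)−2·6−4 = 12−12−4 = -4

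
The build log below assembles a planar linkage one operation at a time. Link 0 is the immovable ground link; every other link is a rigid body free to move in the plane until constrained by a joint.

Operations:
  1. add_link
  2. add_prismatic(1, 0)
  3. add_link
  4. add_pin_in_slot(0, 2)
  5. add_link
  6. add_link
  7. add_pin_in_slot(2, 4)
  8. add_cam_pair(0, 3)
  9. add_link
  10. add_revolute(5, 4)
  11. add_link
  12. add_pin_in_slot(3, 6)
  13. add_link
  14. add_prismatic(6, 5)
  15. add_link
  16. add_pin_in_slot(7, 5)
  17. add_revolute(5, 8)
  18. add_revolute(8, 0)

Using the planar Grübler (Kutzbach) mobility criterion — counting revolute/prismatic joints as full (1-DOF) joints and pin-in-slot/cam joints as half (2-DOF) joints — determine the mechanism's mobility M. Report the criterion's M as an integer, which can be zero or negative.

L=1 J1=0 J2=0
add link → L=2 J1=0 J2=0
P@1,0 dof=1 J1 → L=2 J1=1 J2=0
add link → L=3 J1=1 J2=0
PS@0,2 dof=2 J2 → L=3 J1=1 J2=1
add link → L=4 J1=1 J2=1
add link → L=5 J1=1 J2=1
PS@2,4 dof=2 J2 → L=5 J1=1 J2=2
C@0,3 dof=2 J2 → L=5 J1=1 J2=3
add link → L=6 J1=1 J2=3
R@5,4 dof=1 J1 → L=6 J1=2 J2=3
add link → L=7 J1=2 J2=3
PS@3,6 dof=2 J2 → L=7 J1=2 J2=4
add link → L=8 J1=2 J2=4
P@6,5 dof=1 J1 → L=8 J1=3 J2=4
add link → L=9 J1=3 J2=4
PS@7,5 dof=2 J2 → L=9 J1=3 J2=5
R@5,8 dof=1 J1 → L=9 J1=4 J2=5
R@8,0 dof=1 J1 → L=9 J1=5 J2=5
M=3(L−1)−2J1−J2=3·8−2·5−5=9

M = 9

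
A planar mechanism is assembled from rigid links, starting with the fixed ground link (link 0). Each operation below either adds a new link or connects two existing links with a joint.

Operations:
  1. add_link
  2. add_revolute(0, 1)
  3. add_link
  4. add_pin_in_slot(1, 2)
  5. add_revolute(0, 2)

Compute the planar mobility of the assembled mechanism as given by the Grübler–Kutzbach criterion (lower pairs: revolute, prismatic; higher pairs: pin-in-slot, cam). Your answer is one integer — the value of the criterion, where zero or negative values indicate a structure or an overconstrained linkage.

M = 1

(L,J1,J2)=(1,0,0); link0 fixed
link1: (2,0,0)
R 0-1 [J1]: (2,1,0)
link2: (3,1,0)
PS 1-2 [J2]: (3,1,1)
R 0-2 [J1]: (3,2,1)
Grübler: 3·2 − 2·2 − 1 = 1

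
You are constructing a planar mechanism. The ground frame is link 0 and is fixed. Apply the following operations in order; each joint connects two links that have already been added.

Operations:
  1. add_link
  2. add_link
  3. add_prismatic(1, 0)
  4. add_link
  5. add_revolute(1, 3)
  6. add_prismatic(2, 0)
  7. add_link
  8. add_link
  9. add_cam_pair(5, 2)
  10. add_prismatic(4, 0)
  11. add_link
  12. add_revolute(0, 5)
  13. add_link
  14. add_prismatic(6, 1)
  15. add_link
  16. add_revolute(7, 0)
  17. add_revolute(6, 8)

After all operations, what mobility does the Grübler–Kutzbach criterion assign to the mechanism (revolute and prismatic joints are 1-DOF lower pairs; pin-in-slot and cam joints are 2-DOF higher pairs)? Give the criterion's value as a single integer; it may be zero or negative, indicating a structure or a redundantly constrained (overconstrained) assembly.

link 0 = ground. State L|J1|J2 = 1|0|0
+link1  2|0|0
+link2  3|0|0
P(1,0) f=1→J1  3|1|0
+link3  4|1|0
R(1,3) f=1→J1  4|2|0
P(2,0) f=1→J1  4|3|0
+link4  5|3|0
+link5  6|3|0
C(5,2) f=2→J2  6|3|1
P(4,0) f=1→J1  6|4|1
+link6  7|4|1
R(0,5) f=1→J1  7|5|1
+link7  8|5|1
P(6,1) f=1→J1  8|6|1
+link8  9|6|1
R(7,0) f=1→J1  9|7|1
R(6,8) f=1→J1  9|8|1
M = 3(9−1)−2·8−1 = 24−16−1 = 7

M = 7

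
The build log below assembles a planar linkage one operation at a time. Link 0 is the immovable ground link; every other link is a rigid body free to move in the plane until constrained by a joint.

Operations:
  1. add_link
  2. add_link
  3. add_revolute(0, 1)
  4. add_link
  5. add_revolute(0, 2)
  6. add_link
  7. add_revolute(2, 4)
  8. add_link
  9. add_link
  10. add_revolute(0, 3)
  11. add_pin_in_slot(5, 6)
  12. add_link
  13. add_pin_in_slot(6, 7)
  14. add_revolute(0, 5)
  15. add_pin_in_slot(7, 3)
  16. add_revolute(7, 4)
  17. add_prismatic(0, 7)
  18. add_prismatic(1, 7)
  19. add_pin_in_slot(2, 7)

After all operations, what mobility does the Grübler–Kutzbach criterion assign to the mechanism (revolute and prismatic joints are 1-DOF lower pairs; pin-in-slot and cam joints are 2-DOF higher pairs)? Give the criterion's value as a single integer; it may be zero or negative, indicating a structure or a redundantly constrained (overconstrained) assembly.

M = 1

[1;0;0] (link 0 is ground)
L+ [2;0;0]
L+ [3;0;0]
R(0,1)∈J1 [3;1;0]
L+ [4;1;0]
R(0,2)∈J1 [4;2;0]
L+ [5;2;0]
R(2,4)∈J1 [5;3;0]
L+ [6;3;0]
L+ [7;3;0]
R(0,3)∈J1 [7;4;0]
PS(5,6)∈J2 [7;4;1]
L+ [8;4;1]
PS(6,7)∈J2 [8;4;2]
R(0,5)∈J1 [8;5;2]
PS(7,3)∈J2 [8;5;3]
R(7,4)∈J1 [8;6;3]
P(0,7)∈J1 [8;7;3]
P(1,7)∈J1 [8;8;3]
PS(2,7)∈J2 [8;8;4]
mobility = 21 − 16 − 4 = 1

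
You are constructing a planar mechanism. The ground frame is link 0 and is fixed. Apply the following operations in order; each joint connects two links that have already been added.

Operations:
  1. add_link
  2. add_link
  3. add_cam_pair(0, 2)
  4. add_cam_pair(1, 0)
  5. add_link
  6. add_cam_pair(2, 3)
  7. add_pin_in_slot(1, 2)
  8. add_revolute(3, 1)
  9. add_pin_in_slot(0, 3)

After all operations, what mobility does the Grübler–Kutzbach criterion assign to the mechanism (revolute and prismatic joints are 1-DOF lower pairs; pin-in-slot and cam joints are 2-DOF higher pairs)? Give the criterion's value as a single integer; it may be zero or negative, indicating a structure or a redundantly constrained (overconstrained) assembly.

M = 2

[1;0;0] (link 0 is ground)
L+ [2;0;0]
L+ [3;0;0]
C(0,2)∈J2 [3;0;1]
C(1,0)∈J2 [3;0;2]
L+ [4;0;2]
C(2,3)∈J2 [4;0;3]
PS(1,2)∈J2 [4;0;4]
R(3,1)∈J1 [4;1;4]
PS(0,3)∈J2 [4;1;5]
mobility = 9 − 2 − 5 = 2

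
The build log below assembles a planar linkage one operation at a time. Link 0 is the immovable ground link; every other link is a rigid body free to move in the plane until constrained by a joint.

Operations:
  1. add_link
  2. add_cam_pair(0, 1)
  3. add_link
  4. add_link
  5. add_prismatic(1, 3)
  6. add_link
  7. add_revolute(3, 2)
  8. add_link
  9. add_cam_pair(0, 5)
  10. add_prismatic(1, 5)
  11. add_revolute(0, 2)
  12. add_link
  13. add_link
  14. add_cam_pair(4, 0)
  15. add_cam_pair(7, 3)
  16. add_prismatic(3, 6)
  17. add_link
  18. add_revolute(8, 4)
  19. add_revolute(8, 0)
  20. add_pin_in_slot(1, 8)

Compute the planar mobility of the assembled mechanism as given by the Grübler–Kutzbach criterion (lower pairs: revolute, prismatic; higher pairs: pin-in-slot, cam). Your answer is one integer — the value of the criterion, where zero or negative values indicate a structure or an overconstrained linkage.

M = 5

[1;0;0] (link 0 is ground)
L+ [2;0;0]
C(0,1)∈J2 [2;0;1]
L+ [3;0;1]
L+ [4;0;1]
P(1,3)∈J1 [4;1;1]
L+ [5;1;1]
R(3,2)∈J1 [5;2;1]
L+ [6;2;1]
C(0,5)∈J2 [6;2;2]
P(1,5)∈J1 [6;3;2]
R(0,2)∈J1 [6;4;2]
L+ [7;4;2]
L+ [8;4;2]
C(4,0)∈J2 [8;4;3]
C(7,3)∈J2 [8;4;4]
P(3,6)∈J1 [8;5;4]
L+ [9;5;4]
R(8,4)∈J1 [9;6;4]
R(8,0)∈J1 [9;7;4]
PS(1,8)∈J2 [9;7;5]
mobility = 24 − 14 − 5 = 5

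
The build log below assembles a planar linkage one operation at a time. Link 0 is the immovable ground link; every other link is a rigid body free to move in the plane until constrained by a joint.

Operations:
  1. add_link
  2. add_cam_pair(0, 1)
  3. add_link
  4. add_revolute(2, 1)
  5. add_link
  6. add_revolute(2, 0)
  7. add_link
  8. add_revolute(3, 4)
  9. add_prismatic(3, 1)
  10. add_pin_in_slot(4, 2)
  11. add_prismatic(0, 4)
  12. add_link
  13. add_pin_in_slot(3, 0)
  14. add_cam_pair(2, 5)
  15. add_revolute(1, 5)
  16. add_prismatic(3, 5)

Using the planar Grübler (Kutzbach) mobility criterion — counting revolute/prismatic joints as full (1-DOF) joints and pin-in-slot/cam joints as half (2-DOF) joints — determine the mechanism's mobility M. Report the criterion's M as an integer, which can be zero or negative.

(L,J1,J2)=(1,0,0); link0 fixed
link1: (2,0,0)
C 0-1 [J2]: (2,0,1)
link2: (3,0,1)
R 2-1 [J1]: (3,1,1)
link3: (4,1,1)
R 2-0 [J1]: (4,2,1)
link4: (5,2,1)
R 3-4 [J1]: (5,3,1)
P 3-1 [J1]: (5,4,1)
PS 4-2 [J2]: (5,4,2)
P 0-4 [J1]: (5,5,2)
link5: (6,5,2)
PS 3-0 [J2]: (6,5,3)
C 2-5 [J2]: (6,5,4)
R 1-5 [J1]: (6,6,4)
P 3-5 [J1]: (6,7,4)
Grübler: 3·5 − 2·7 − 4 = -3

M = -3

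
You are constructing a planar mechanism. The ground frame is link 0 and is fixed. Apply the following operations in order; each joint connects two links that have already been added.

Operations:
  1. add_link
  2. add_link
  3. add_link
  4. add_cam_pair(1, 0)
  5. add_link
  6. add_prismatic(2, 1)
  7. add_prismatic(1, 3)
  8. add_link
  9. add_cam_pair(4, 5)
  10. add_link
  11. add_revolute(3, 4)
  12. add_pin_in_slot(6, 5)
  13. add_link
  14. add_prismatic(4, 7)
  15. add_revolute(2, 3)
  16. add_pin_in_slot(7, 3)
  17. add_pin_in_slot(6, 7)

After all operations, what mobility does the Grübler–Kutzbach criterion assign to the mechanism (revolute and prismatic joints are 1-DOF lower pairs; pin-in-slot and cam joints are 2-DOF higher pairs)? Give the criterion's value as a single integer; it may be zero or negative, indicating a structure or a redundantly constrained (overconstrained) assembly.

ground; <1,0,0>
#1 <2,0,0>
#2 <3,0,0>
#3 <4,0,0>
C:1↔0 J2 <4,0,1>
#4 <5,0,1>
P:2↔1 J1 <5,1,1>
P:1↔3 J1 <5,2,1>
#5 <6,2,1>
C:4↔5 J2 <6,2,2>
#6 <7,2,2>
R:3↔4 J1 <7,3,2>
PS:6↔5 J2 <7,3,3>
#7 <8,3,3>
P:4↔7 J1 <8,4,3>
R:2↔3 J1 <8,5,3>
PS:7↔3 J2 <8,5,4>
PS:6↔7 J2 <8,5,5>
3×7 − 2×5 − 1×5 = 6

M = 6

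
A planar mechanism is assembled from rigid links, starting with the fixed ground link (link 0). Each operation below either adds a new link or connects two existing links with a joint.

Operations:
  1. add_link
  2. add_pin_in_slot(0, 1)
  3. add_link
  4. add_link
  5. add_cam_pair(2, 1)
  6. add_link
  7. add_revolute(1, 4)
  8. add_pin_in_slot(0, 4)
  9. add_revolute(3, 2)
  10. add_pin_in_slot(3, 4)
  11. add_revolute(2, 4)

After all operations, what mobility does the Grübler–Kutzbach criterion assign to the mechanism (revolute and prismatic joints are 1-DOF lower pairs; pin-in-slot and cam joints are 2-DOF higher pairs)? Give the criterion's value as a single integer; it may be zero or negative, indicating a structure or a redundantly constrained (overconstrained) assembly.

M = 2

link 0 = ground. State L|J1|J2 = 1|0|0
+link1  2|0|0
PS(0,1) f=2→J2  2|0|1
+link2  3|0|1
+link3  4|0|1
C(2,1) f=2→J2  4|0|2
+link4  5|0|2
R(1,4) f=1→J1  5|1|2
PS(0,4) f=2→J2  5|1|3
R(3,2) f=1→J1  5|2|3
PS(3,4) f=2→J2  5|2|4
R(2,4) f=1→J1  5|3|4
M = 3(5−1)−2·3−4 = 12−6−4 = 2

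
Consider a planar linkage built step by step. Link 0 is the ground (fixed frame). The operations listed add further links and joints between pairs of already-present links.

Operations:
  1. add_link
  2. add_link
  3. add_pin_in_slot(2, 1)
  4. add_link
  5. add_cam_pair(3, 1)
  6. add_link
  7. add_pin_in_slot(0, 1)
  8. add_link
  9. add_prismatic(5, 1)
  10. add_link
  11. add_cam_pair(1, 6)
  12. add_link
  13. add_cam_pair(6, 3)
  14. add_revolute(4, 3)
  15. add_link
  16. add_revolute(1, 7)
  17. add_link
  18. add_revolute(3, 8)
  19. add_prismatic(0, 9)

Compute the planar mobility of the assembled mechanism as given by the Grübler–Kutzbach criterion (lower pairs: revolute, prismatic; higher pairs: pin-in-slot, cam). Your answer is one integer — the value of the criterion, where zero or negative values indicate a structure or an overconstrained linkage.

L=1 J1=0 J2=0
add link → L=2 J1=0 J2=0
add link → L=3 J1=0 J2=0
PS@2,1 dof=2 J2 → L=3 J1=0 J2=1
add link → L=4 J1=0 J2=1
C@3,1 dof=2 J2 → L=4 J1=0 J2=2
add link → L=5 J1=0 J2=2
PS@0,1 dof=2 J2 → L=5 J1=0 J2=3
add link → L=6 J1=0 J2=3
P@5,1 dof=1 J1 → L=6 J1=1 J2=3
add link → L=7 J1=1 J2=3
C@1,6 dof=2 J2 → L=7 J1=1 J2=4
add link → L=8 J1=1 J2=4
C@6,3 dof=2 J2 → L=8 J1=1 J2=5
R@4,3 dof=1 J1 → L=8 J1=2 J2=5
add link → L=9 J1=2 J2=5
R@1,7 dof=1 J1 → L=9 J1=3 J2=5
add link → L=10 J1=3 J2=5
R@3,8 dof=1 J1 → L=10 J1=4 J2=5
P@0,9 dof=1 J1 → L=10 J1=5 J2=5
M=3(L−1)−2J1−J2=3·9−2·5−5=12

M = 12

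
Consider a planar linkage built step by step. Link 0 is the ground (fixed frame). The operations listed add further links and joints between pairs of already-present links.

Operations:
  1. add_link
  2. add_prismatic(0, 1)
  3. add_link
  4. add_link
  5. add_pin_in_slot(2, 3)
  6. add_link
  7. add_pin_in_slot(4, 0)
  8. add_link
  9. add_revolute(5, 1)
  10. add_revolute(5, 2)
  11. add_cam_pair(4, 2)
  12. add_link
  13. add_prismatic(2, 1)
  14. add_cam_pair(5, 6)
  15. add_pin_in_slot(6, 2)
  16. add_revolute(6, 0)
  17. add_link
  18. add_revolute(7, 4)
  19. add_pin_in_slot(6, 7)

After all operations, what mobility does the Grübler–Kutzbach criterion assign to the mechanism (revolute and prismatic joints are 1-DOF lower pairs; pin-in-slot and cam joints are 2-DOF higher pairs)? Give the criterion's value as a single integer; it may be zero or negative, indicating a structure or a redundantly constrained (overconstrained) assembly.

link 0 = ground. State L|J1|J2 = 1|0|0
+link1  2|0|0
P(0,1) f=1→J1  2|1|0
+link2  3|1|0
+link3  4|1|0
PS(2,3) f=2→J2  4|1|1
+link4  5|1|1
PS(4,0) f=2→J2  5|1|2
+link5  6|1|2
R(5,1) f=1→J1  6|2|2
R(5,2) f=1→J1  6|3|2
C(4,2) f=2→J2  6|3|3
+link6  7|3|3
P(2,1) f=1→J1  7|4|3
C(5,6) f=2→J2  7|4|4
PS(6,2) f=2→J2  7|4|5
R(6,0) f=1→J1  7|5|5
+link7  8|5|5
R(7,4) f=1→J1  8|6|5
PS(6,7) f=2→J2  8|6|6
M = 3(8−1)−2·6−6 = 21−12−6 = 3

M = 3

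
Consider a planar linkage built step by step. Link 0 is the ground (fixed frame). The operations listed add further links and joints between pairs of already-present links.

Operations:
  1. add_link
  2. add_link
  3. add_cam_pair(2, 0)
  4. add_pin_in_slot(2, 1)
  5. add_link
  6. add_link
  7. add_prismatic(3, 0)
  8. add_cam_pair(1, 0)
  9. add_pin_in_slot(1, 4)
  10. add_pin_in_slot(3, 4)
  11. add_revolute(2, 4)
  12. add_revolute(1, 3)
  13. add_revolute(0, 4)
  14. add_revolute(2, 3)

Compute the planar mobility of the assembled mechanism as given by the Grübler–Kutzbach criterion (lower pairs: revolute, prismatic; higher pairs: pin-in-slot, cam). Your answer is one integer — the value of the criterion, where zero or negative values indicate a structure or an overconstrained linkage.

M = -3

link 0 = ground. State L|J1|J2 = 1|0|0
+link1  2|0|0
+link2  3|0|0
C(2,0) f=2→J2  3|0|1
PS(2,1) f=2→J2  3|0|2
+link3  4|0|2
+link4  5|0|2
P(3,0) f=1→J1  5|1|2
C(1,0) f=2→J2  5|1|3
PS(1,4) f=2→J2  5|1|4
PS(3,4) f=2→J2  5|1|5
R(2,4) f=1→J1  5|2|5
R(1,3) f=1→J1  5|3|5
R(0,4) f=1→J1  5|4|5
R(2,3) f=1→J1  5|5|5
M = 3(5−1)−2·5−5 = 12−10−5 = -3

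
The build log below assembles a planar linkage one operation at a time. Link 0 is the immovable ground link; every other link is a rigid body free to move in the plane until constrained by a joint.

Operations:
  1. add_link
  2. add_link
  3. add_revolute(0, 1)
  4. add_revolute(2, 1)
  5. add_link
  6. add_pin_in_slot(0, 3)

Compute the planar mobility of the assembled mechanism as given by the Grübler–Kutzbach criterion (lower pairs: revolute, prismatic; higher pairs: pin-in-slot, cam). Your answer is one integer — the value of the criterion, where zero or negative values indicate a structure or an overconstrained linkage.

M = 4

(L,J1,J2)=(1,0,0); link0 fixed
link1: (2,0,0)
link2: (3,0,0)
R 0-1 [J1]: (3,1,0)
R 2-1 [J1]: (3,2,0)
link3: (4,2,0)
PS 0-3 [J2]: (4,2,1)
Grübler: 3·3 − 2·2 − 1 = 4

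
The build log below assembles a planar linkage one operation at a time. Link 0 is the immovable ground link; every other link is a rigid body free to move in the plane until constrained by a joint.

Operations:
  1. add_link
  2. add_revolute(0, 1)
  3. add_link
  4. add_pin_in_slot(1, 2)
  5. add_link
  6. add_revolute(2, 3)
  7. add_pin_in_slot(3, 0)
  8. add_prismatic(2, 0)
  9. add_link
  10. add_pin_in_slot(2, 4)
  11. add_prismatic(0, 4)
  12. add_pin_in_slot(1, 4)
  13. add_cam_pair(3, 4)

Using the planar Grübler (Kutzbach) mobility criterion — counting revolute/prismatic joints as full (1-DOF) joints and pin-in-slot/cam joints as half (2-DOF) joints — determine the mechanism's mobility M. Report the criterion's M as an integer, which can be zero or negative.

M = -1

ground; <1,0,0>
#1 <2,0,0>
R:0↔1 J1 <2,1,0>
#2 <3,1,0>
PS:1↔2 J2 <3,1,1>
#3 <4,1,1>
R:2↔3 J1 <4,2,1>
PS:3↔0 J2 <4,2,2>
P:2↔0 J1 <4,3,2>
#4 <5,3,2>
PS:2↔4 J2 <5,3,3>
P:0↔4 J1 <5,4,3>
PS:1↔4 J2 <5,4,4>
C:3↔4 J2 <5,4,5>
3×4 − 2×4 − 1×5 = -1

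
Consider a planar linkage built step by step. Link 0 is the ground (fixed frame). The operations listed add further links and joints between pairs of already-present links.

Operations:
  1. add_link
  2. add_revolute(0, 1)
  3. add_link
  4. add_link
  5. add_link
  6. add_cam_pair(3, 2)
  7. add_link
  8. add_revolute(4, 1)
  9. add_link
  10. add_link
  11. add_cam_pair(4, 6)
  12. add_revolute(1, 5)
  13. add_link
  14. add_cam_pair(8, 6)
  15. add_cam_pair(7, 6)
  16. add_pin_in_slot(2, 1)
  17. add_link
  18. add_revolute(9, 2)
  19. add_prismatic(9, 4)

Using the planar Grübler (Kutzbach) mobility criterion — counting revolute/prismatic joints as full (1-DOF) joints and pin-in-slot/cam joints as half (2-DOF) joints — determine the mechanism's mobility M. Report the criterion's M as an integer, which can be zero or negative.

ground; <1,0,0>
#1 <2,0,0>
R:0↔1 J1 <2,1,0>
#2 <3,1,0>
#3 <4,1,0>
#4 <5,1,0>
C:3↔2 J2 <5,1,1>
#5 <6,1,1>
R:4↔1 J1 <6,2,1>
#6 <7,2,1>
#7 <8,2,1>
C:4↔6 J2 <8,2,2>
R:1↔5 J1 <8,3,2>
#8 <9,3,2>
C:8↔6 J2 <9,3,3>
C:7↔6 J2 <9,3,4>
PS:2↔1 J2 <9,3,5>
#9 <10,3,5>
R:9↔2 J1 <10,4,5>
P:9↔4 J1 <10,5,5>
3×9 − 2×5 − 1×5 = 12

M = 12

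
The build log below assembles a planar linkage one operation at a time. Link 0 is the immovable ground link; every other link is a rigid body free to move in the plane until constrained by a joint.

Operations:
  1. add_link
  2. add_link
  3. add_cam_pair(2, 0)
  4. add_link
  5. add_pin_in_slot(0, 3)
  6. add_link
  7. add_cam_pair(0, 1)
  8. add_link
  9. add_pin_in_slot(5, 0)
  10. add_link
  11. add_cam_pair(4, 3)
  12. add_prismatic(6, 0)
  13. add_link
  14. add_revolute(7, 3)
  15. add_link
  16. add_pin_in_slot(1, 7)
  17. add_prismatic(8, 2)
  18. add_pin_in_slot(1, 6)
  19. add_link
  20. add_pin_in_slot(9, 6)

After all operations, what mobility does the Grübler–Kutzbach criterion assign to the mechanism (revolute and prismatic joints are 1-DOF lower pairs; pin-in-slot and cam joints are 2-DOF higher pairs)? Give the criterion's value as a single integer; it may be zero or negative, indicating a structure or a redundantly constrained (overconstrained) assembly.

M = 13

ground; <1,0,0>
#1 <2,0,0>
#2 <3,0,0>
C:2↔0 J2 <3,0,1>
#3 <4,0,1>
PS:0↔3 J2 <4,0,2>
#4 <5,0,2>
C:0↔1 J2 <5,0,3>
#5 <6,0,3>
PS:5↔0 J2 <6,0,4>
#6 <7,0,4>
C:4↔3 J2 <7,0,5>
P:6↔0 J1 <7,1,5>
#7 <8,1,5>
R:7↔3 J1 <8,2,5>
#8 <9,2,5>
PS:1↔7 J2 <9,2,6>
P:8↔2 J1 <9,3,6>
PS:1↔6 J2 <9,3,7>
#9 <10,3,7>
PS:9↔6 J2 <10,3,8>
3×9 − 2×3 − 1×8 = 13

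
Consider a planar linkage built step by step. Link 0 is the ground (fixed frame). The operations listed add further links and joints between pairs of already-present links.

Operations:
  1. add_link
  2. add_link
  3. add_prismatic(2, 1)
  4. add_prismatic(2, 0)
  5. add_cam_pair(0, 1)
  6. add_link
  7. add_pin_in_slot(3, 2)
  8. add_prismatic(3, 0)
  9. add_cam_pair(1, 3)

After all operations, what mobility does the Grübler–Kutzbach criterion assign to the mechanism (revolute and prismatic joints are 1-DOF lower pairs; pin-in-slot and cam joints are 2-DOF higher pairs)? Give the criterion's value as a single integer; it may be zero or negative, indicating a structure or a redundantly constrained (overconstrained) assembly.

M = 0

(L,J1,J2)=(1,0,0); link0 fixed
link1: (2,0,0)
link2: (3,0,0)
P 2-1 [J1]: (3,1,0)
P 2-0 [J1]: (3,2,0)
C 0-1 [J2]: (3,2,1)
link3: (4,2,1)
PS 3-2 [J2]: (4,2,2)
P 3-0 [J1]: (4,3,2)
C 1-3 [J2]: (4,3,3)
Grübler: 3·3 − 2·3 − 3 = 0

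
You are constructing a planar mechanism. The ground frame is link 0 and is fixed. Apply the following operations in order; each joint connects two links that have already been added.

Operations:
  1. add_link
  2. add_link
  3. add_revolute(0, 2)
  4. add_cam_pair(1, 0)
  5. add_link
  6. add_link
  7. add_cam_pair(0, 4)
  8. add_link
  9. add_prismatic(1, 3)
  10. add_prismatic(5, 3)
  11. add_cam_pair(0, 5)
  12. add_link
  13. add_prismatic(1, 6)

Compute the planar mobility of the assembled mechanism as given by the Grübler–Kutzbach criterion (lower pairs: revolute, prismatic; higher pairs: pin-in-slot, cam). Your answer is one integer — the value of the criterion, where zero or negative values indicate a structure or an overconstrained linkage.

L=1 J1=0 J2=0
add link → L=2 J1=0 J2=0
add link → L=3 J1=0 J2=0
R@0,2 dof=1 J1 → L=3 J1=1 J2=0
C@1,0 dof=2 J2 → L=3 J1=1 J2=1
add link → L=4 J1=1 J2=1
add link → L=5 J1=1 J2=1
C@0,4 dof=2 J2 → L=5 J1=1 J2=2
add link → L=6 J1=1 J2=2
P@1,3 dof=1 J1 → L=6 J1=2 J2=2
P@5,3 dof=1 J1 → L=6 J1=3 J2=2
C@0,5 dof=2 J2 → L=6 J1=3 J2=3
add link → L=7 J1=3 J2=3
P@1,6 dof=1 J1 → L=7 J1=4 J2=3
M=3(L−1)−2J1−J2=3·6−2·4−3=7

M = 7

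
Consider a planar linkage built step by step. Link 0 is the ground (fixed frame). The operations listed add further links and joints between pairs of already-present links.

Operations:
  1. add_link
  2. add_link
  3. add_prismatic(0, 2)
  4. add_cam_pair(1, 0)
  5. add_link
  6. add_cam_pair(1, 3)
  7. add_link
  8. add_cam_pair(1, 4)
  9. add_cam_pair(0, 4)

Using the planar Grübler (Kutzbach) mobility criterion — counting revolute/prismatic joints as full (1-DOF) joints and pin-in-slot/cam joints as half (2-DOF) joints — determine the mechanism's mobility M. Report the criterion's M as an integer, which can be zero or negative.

(L,J1,J2)=(1,0,0); link0 fixed
link1: (2,0,0)
link2: (3,0,0)
P 0-2 [J1]: (3,1,0)
C 1-0 [J2]: (3,1,1)
link3: (4,1,1)
C 1-3 [J2]: (4,1,2)
link4: (5,1,2)
C 1-4 [J2]: (5,1,3)
C 0-4 [J2]: (5,1,4)
Grübler: 3·4 − 2·1 − 4 = 6

M = 6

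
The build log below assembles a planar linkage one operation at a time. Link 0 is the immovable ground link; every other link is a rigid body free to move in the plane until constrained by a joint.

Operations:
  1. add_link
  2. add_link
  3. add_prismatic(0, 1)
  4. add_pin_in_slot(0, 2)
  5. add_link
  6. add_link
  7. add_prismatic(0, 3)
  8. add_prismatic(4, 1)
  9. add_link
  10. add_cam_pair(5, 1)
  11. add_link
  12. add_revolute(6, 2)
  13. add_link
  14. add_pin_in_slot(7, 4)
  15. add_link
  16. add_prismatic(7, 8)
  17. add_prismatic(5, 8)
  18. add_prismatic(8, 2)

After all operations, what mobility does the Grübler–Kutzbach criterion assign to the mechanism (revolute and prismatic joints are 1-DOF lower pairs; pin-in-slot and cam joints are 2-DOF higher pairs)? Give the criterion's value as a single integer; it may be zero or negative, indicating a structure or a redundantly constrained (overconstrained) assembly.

M = 7

L=1 J1=0 J2=0
add link → L=2 J1=0 J2=0
add link → L=3 J1=0 J2=0
P@0,1 dof=1 J1 → L=3 J1=1 J2=0
PS@0,2 dof=2 J2 → L=3 J1=1 J2=1
add link → L=4 J1=1 J2=1
add link → L=5 J1=1 J2=1
P@0,3 dof=1 J1 → L=5 J1=2 J2=1
P@4,1 dof=1 J1 → L=5 J1=3 J2=1
add link → L=6 J1=3 J2=1
C@5,1 dof=2 J2 → L=6 J1=3 J2=2
add link → L=7 J1=3 J2=2
R@6,2 dof=1 J1 → L=7 J1=4 J2=2
add link → L=8 J1=4 J2=2
PS@7,4 dof=2 J2 → L=8 J1=4 J2=3
add link → L=9 J1=4 J2=3
P@7,8 dof=1 J1 → L=9 J1=5 J2=3
P@5,8 dof=1 J1 → L=9 J1=6 J2=3
P@8,2 dof=1 J1 → L=9 J1=7 J2=3
M=3(L−1)−2J1−J2=3·8−2·7−3=7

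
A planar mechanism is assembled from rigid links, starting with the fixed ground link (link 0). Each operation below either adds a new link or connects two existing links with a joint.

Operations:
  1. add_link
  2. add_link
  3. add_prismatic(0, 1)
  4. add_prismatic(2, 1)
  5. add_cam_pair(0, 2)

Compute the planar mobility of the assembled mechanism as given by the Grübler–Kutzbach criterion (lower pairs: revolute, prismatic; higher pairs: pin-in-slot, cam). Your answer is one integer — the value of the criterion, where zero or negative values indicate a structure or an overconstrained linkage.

M = 1

link 0 = ground. State L|J1|J2 = 1|0|0
+link1  2|0|0
+link2  3|0|0
P(0,1) f=1→J1  3|1|0
P(2,1) f=1→J1  3|2|0
C(0,2) f=2→J2  3|2|1
M = 3(3−1)−2·2−1 = 6−4−1 = 1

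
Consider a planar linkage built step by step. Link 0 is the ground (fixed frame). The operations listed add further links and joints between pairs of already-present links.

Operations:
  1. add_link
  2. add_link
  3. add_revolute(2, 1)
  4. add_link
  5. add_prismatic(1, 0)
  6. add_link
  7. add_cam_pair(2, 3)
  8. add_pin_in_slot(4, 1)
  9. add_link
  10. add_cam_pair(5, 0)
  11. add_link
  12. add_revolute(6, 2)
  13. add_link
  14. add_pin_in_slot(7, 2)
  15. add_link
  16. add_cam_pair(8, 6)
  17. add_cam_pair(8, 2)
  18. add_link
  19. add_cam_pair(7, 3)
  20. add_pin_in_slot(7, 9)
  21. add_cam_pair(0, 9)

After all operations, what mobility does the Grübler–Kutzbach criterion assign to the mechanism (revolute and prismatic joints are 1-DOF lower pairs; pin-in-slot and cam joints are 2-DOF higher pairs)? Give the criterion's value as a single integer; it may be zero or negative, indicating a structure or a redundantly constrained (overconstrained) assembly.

M = 12

L=1 J1=0 J2=0
add link → L=2 J1=0 J2=0
add link → L=3 J1=0 J2=0
R@2,1 dof=1 J1 → L=3 J1=1 J2=0
add link → L=4 J1=1 J2=0
P@1,0 dof=1 J1 → L=4 J1=2 J2=0
add link → L=5 J1=2 J2=0
C@2,3 dof=2 J2 → L=5 J1=2 J2=1
PS@4,1 dof=2 J2 → L=5 J1=2 J2=2
add link → L=6 J1=2 J2=2
C@5,0 dof=2 J2 → L=6 J1=2 J2=3
add link → L=7 J1=2 J2=3
R@6,2 dof=1 J1 → L=7 J1=3 J2=3
add link → L=8 J1=3 J2=3
PS@7,2 dof=2 J2 → L=8 J1=3 J2=4
add link → L=9 J1=3 J2=4
C@8,6 dof=2 J2 → L=9 J1=3 J2=5
C@8,2 dof=2 J2 → L=9 J1=3 J2=6
add link → L=10 J1=3 J2=6
C@7,3 dof=2 J2 → L=10 J1=3 J2=7
PS@7,9 dof=2 J2 → L=10 J1=3 J2=8
C@0,9 dof=2 J2 → L=10 J1=3 J2=9
M=3(L−1)−2J1−J2=3·9−2·3−9=12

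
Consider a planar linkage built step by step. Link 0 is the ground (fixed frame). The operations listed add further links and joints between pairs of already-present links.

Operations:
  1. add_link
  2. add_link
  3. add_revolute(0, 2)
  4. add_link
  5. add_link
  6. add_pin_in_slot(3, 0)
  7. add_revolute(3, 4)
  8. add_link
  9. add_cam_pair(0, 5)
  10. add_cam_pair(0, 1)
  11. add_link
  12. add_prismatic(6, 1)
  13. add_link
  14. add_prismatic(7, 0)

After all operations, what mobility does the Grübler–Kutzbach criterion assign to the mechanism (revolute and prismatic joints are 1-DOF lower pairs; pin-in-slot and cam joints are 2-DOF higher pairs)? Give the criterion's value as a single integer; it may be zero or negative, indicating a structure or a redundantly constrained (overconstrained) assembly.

M = 10

[1;0;0] (link 0 is ground)
L+ [2;0;0]
L+ [3;0;0]
R(0,2)∈J1 [3;1;0]
L+ [4;1;0]
L+ [5;1;0]
PS(3,0)∈J2 [5;1;1]
R(3,4)∈J1 [5;2;1]
L+ [6;2;1]
C(0,5)∈J2 [6;2;2]
C(0,1)∈J2 [6;2;3]
L+ [7;2;3]
P(6,1)∈J1 [7;3;3]
L+ [8;3;3]
P(7,0)∈J1 [8;4;3]
mobility = 21 − 8 − 3 = 10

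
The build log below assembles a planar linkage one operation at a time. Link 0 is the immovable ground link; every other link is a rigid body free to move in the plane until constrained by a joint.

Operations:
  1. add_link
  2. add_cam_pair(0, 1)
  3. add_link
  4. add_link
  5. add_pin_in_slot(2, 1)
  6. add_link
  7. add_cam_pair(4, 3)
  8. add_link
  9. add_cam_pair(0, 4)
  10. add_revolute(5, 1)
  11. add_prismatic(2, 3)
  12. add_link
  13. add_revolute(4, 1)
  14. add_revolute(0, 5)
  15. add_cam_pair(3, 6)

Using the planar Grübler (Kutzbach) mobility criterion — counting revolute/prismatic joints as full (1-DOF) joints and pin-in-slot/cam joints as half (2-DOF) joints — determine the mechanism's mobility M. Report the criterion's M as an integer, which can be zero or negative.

link 0 = ground. State L|J1|J2 = 1|0|0
+link1  2|0|0
C(0,1) f=2→J2  2|0|1
+link2  3|0|1
+link3  4|0|1
PS(2,1) f=2→J2  4|0|2
+link4  5|0|2
C(4,3) f=2→J2  5|0|3
+link5  6|0|3
C(0,4) f=2→J2  6|0|4
R(5,1) f=1→J1  6|1|4
P(2,3) f=1→J1  6|2|4
+link6  7|2|4
R(4,1) f=1→J1  7|3|4
R(0,5) f=1→J1  7|4|4
C(3,6) f=2→J2  7|4|5
M = 3(7−1)−2·4−5 = 18−8−5 = 5

M = 5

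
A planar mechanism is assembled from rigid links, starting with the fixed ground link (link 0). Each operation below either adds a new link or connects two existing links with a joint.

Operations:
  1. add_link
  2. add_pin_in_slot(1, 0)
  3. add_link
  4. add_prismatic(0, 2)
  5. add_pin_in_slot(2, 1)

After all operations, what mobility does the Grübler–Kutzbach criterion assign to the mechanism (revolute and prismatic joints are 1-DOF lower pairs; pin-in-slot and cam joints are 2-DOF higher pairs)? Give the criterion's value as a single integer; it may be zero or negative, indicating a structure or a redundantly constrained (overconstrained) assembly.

(L,J1,J2)=(1,0,0); link0 fixed
link1: (2,0,0)
PS 1-0 [J2]: (2,0,1)
link2: (3,0,1)
P 0-2 [J1]: (3,1,1)
PS 2-1 [J2]: (3,1,2)
Grübler: 3·2 − 2·1 − 2 = 2

M = 2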